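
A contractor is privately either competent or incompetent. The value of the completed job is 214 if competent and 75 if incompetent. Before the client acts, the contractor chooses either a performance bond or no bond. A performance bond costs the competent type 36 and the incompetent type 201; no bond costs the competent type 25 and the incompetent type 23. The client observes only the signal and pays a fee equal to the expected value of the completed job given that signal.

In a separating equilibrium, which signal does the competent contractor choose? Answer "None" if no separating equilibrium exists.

bond

Try competent → bond, incompetent → no bond:
  If types separate, bond earns payment 214 and no bond earns 75.
  Competent: bond gives 214 − 36 = 178; no bond gives 75 − 25 = 50. No deviation. ✓
  Incompetent: no bond gives 75 − 23 = 52; bond gives 214 − 201 = 13. No deviation. ✓
Both hold — the competent type sends bond.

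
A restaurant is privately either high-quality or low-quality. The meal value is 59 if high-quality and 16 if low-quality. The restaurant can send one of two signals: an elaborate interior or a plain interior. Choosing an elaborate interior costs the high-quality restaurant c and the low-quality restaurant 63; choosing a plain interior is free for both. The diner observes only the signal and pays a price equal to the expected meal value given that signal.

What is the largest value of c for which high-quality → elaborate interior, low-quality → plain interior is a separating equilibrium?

Under separation: elaborate interior → high-quality (pays 59); plain interior → low-quality (pays 16).
Low-quality: 16 − 0 = 16 ≥ 59 − 63 = -4. Holds regardless of c. ✓
High-quality: 59 − c ≥ 16 − 0, so c ≤ 59 − 16 = 43.

43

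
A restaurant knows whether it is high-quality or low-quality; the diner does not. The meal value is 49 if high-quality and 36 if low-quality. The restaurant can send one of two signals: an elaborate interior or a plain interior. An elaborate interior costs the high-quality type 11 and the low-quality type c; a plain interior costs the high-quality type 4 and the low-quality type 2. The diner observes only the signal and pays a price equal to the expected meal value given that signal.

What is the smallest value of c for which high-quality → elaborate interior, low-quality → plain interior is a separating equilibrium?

15

Under separation: elaborate interior → high-quality (pays 49); plain interior → low-quality (pays 36).
High-quality: 49 − 11 = 38 ≥ 36 − 4 = 32. Holds regardless of c. ✓
Low-quality: 36 − 2 ≥ 49 − c, so c ≥ 49 − 34 = 15.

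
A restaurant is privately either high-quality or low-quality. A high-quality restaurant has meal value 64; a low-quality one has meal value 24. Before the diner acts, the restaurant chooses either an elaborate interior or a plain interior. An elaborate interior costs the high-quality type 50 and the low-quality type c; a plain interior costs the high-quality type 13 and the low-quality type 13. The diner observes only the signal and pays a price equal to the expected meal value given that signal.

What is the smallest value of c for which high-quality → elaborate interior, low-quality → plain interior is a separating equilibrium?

53

Under separation: elaborate interior → high-quality (pays 64); plain interior → low-quality (pays 24).
High-quality: 64 − 50 = 14 ≥ 24 − 13 = 11. Holds regardless of c. ✓
Low-quality: 24 − 13 ≥ 64 − c, so c ≥ 64 − 11 = 53.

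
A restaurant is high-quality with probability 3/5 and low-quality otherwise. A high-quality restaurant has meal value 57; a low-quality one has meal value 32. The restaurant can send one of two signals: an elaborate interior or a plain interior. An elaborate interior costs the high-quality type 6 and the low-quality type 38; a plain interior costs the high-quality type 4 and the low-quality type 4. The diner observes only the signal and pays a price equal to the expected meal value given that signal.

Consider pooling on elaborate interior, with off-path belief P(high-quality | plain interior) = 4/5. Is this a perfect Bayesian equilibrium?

No

At the pooled signal (elaborate interior) the diner holds the prior 3/5 and pays 3/5·57 + 2/5·32 = 47. Off-path (plain interior) belief 4/5 gives 4/5·57 + 1/5·32 = 52.
High-quality: elaborate interior gives 47 − 6 = 41; plain interior gives 52 − 4 = 48. Deviates. ✗
Low-quality: elaborate interior gives 47 − 38 = 9; plain interior gives 52 − 4 = 48. Deviates. ✗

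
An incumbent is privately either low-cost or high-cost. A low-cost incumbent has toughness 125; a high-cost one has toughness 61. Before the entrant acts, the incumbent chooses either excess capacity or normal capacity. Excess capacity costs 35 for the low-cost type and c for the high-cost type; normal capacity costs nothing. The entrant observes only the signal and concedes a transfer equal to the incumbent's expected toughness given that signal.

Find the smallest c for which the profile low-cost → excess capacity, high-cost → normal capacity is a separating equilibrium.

64

Under separation: excess capacity → low-cost (pays 125); normal capacity → high-cost (pays 61).
Low-cost: 125 − 35 = 90 ≥ 61 − 0 = 61. Holds regardless of c. ✓
High-cost: 61 − 0 ≥ 125 − c, so c ≥ 125 − 61 = 64.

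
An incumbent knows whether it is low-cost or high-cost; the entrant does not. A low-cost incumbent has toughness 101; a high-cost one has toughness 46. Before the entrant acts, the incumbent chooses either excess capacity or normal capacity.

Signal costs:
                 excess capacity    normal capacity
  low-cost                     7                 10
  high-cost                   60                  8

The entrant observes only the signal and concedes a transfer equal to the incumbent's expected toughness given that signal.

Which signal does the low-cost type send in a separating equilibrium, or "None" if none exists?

None

Try low-cost → excess capacity, high-cost → normal capacity:
  If types separate, excess capacity earns payment 101 and normal capacity earns 46.
  Low-cost: excess capacity gives 101 − 7 = 94; normal capacity gives 46 − 10 = 36. No deviation. ✓
  High-cost: normal capacity gives 46 − 8 = 38; excess capacity gives 101 − 60 = 41. Would deviate. ✗
Try low-cost → normal capacity, high-cost → excess capacity:
  If types separate, normal capacity earns payment 101 and excess capacity earns 46.
  Low-cost: normal capacity gives 101 − 10 = 91; excess capacity gives 46 − 7 = 39. No deviation. ✓
  High-cost: excess capacity gives 46 − 60 = -14; normal capacity gives 101 − 8 = 93. Would deviate. ✗
Neither assignment is incentive-compatible.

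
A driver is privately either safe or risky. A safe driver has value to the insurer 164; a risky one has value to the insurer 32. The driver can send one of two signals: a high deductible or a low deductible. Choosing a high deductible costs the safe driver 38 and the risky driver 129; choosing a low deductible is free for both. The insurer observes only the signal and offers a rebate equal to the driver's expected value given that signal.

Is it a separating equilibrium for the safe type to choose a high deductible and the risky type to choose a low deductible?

No

If types separate, high deductible earns payment 164 and low deductible earns 32.
Safe: high deductible gives 164 − 38 = 126; low deductible gives 32 − 0 = 32. No deviation. ✓
Risky: low deductible gives 32 − 0 = 32; high deductible gives 164 − 129 = 35. Would deviate. ✗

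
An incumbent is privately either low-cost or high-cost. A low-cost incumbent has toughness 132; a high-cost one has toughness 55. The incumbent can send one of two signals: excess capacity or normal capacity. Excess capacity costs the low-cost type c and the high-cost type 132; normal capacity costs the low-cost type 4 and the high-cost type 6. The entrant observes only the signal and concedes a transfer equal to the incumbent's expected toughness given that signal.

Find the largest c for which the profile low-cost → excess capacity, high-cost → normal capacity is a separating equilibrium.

81

Under separation: excess capacity → low-cost (pays 132); normal capacity → high-cost (pays 55).
High-cost: 55 − 6 = 49 ≥ 132 − 132 = 0. Holds regardless of c. ✓
Low-cost: 132 − c ≥ 55 − 4, so c ≤ 132 − 51 = 81.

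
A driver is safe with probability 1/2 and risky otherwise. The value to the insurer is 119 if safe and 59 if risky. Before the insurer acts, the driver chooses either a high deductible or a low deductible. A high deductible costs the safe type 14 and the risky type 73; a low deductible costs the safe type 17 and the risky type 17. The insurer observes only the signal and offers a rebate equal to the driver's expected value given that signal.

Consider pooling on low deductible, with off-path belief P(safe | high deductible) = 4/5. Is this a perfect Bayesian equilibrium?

On the equilibrium path (low deductible) the insurer holds the prior 1/2 and pays 1/2·119 + 1/2·59 = 89. Off-path (high deductible) belief 4/5 gives 4/5·119 + 1/5·59 = 107.
Safe: low deductible gives 89 − 17 = 72; high deductible gives 107 − 14 = 93. Deviates. ✗
Risky: low deductible gives 89 − 17 = 72; high deductible gives 107 − 73 = 34. Stays. ✓

No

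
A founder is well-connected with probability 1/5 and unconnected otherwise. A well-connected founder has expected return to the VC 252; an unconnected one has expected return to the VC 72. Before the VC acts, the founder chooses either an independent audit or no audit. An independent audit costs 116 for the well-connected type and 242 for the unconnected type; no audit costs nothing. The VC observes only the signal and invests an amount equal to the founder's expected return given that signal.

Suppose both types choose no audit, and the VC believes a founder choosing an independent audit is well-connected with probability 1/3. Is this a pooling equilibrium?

On the equilibrium path (no audit) the VC holds the prior 1/5 and pays 1/5·252 + 4/5·72 = 108. Off-path (audit) belief 1/3 gives 1/3·252 + 2/3·72 = 132.
Well-connected: no audit gives 108 − 0 = 108; audit gives 132 − 116 = 16. Stays. ✓
Unconnected: no audit gives 108 − 0 = 108; audit gives 132 − 242 = -110. Stays. ✓
Beliefs are Bayes-consistent on-path and both types best-respond.

Yes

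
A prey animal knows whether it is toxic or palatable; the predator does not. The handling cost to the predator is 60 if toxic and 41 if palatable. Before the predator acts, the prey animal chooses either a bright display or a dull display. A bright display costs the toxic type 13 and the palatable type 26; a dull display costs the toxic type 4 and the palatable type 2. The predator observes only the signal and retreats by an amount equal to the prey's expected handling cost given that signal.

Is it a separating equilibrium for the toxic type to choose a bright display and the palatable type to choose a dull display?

If types separate, bright display earns payment 60 and dull display earns 41.
Toxic: bright display gives 60 − 13 = 47; dull display gives 41 − 4 = 37. No deviation. ✓
Palatable: dull display gives 41 − 2 = 39; bright display gives 60 − 26 = 34. No deviation. ✓
Neither type gains from mimicking the other.

Yes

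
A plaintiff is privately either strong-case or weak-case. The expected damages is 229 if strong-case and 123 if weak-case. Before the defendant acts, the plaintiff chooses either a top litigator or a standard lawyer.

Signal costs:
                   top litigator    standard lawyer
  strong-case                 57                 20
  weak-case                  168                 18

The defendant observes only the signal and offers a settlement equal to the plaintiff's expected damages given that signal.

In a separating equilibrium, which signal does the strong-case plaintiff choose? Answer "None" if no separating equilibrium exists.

top litigator

Try strong-case → top litigator, weak-case → standard lawyer:
  If types separate, top litigator earns payment 229 and standard lawyer earns 123.
  Strong-case: top litigator gives 229 − 57 = 172; standard lawyer gives 123 − 20 = 103. No deviation. ✓
  Weak-case: standard lawyer gives 123 − 18 = 105; top litigator gives 229 − 168 = 61. No deviation. ✓
Both hold — the strong-case type sends top litigator.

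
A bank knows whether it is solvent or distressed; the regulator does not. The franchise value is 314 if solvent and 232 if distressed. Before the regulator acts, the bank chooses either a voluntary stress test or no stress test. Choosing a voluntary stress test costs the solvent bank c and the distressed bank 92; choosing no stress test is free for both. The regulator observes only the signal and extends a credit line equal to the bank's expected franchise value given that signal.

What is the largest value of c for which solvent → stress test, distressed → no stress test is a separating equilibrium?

82

Under separation: stress test → solvent (pays 314); no stress test → distressed (pays 232).
Distressed: 232 − 0 = 232 ≥ 314 − 92 = 222. Holds regardless of c. ✓
Solvent: 314 − c ≥ 232 − 0, so c ≤ 314 − 232 = 82.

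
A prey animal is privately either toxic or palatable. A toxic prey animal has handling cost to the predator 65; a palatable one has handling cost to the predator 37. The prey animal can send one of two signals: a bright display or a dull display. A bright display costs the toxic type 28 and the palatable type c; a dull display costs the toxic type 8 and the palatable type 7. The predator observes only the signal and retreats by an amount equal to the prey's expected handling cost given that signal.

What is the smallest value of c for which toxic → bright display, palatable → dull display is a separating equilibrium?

35

Under separation: bright display → toxic (pays 65); dull display → palatable (pays 37).
Toxic: 65 − 28 = 37 ≥ 37 − 8 = 29. Holds regardless of c. ✓
Palatable: 37 − 7 ≥ 65 − c, so c ≥ 65 − 30 = 35.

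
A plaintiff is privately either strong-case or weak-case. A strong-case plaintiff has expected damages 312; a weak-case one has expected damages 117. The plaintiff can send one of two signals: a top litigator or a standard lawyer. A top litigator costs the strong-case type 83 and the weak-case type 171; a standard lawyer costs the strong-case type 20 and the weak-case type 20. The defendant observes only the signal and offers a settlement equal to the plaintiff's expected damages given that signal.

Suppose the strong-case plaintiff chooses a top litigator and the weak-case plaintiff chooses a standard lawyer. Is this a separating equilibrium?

No

Under separation the defendant infers type exactly: top litigator → strong-case (pays 312), standard lawyer → weak-case (pays 117).
Strong-case: top litigator gives 312 − 83 = 229; standard lawyer gives 117 − 20 = 97. No deviation. ✓
Weak-case: standard lawyer gives 117 − 20 = 97; top litigator gives 312 − 171 = 141. Would deviate. ✗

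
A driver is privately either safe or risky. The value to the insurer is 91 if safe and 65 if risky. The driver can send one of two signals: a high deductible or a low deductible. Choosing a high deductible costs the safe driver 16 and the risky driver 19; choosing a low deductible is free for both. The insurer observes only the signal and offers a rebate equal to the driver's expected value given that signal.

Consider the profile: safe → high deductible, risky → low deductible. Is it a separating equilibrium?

No

If types separate, high deductible earns payment 91 and low deductible earns 65.
Safe: high deductible gives 91 − 16 = 75; low deductible gives 65 − 0 = 65. No deviation. ✓
Risky: low deductible gives 65 − 0 = 65; high deductible gives 91 − 19 = 72. Would deviate. ✗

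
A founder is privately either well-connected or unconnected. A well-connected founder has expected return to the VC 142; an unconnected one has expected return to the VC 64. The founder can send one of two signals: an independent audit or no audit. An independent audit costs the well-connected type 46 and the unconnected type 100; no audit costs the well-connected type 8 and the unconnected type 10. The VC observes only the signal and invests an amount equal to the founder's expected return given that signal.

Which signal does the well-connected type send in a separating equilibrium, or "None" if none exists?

Try well-connected → audit, unconnected → no audit:
  If types separate, audit earns payment 142 and no audit earns 64.
  Well-connected: audit gives 142 − 46 = 96; no audit gives 64 − 8 = 56. No deviation. ✓
  Unconnected: no audit gives 64 − 10 = 54; audit gives 142 − 100 = 42. No deviation. ✓
Both hold — the well-connected type sends audit.

audit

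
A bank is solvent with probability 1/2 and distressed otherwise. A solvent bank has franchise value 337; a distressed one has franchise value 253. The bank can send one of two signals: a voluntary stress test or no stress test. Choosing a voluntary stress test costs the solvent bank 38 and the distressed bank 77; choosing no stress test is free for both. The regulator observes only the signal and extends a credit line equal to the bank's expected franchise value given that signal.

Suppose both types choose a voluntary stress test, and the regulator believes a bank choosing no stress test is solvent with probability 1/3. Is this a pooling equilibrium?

At the pooled signal (stress test) the regulator holds the prior 1/2 and pays 1/2·337 + 1/2·253 = 295. Off-path (no stress test) belief 1/3 gives 1/3·337 + 2/3·253 = 281.
Solvent: stress test gives 295 − 38 = 257; no stress test gives 281 − 0 = 281. Deviates. ✗
Distressed: stress test gives 295 − 77 = 218; no stress test gives 281 − 0 = 281. Deviates. ✗

No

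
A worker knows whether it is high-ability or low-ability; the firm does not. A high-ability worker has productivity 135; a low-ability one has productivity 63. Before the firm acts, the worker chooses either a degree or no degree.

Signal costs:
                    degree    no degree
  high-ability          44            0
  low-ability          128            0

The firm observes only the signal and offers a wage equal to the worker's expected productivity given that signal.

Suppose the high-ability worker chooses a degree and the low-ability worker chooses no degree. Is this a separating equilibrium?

Yes

Under separation the firm infers type exactly: degree → high-ability (pays 135), no degree → low-ability (pays 63).
High-ability: degree gives 135 − 44 = 91; no degree gives 63 − 0 = 63. No deviation. ✓
Low-ability: no degree gives 63 − 0 = 63; degree gives 135 − 128 = 7. No deviation. ✓
Both incentive constraints hold.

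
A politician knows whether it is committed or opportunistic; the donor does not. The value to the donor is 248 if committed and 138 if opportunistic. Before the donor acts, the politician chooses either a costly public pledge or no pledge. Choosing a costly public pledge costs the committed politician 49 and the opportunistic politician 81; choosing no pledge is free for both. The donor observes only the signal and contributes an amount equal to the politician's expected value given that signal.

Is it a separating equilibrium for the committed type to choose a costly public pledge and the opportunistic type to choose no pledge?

No

If types separate, pledge earns payment 248 and no pledge earns 138.
Committed: pledge gives 248 − 49 = 199; no pledge gives 138 − 0 = 138. No deviation. ✓
Opportunistic: no pledge gives 138 − 0 = 138; pledge gives 248 − 81 = 167. Would deviate. ✗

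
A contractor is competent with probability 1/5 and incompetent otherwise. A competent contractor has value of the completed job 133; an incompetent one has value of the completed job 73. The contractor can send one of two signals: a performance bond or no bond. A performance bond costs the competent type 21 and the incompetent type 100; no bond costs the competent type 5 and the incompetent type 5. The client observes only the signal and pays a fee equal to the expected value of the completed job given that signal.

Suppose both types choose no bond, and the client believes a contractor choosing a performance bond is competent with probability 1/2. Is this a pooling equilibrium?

No

At the pooled signal (no bond) the client holds the prior 1/5 and pays 1/5·133 + 4/5·73 = 85. Off-path (bond) belief 1/2 gives 1/2·133 + 1/2·73 = 103.
Competent: no bond gives 85 − 5 = 80; bond gives 103 − 21 = 82. Deviates. ✗
Incompetent: no bond gives 85 − 5 = 80; bond gives 103 − 100 = 3. Stays. ✓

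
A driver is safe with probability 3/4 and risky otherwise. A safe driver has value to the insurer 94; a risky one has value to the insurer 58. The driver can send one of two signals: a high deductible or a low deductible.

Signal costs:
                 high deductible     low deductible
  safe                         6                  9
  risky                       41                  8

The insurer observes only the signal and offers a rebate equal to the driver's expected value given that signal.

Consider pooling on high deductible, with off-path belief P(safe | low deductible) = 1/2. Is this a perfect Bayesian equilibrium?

No

At the pooled signal (high deductible) the insurer holds the prior 3/4 and pays 3/4·94 + 1/4·58 = 85. Off-path (low deductible) belief 1/2 gives 1/2·94 + 1/2·58 = 76.
Safe: high deductible gives 85 − 6 = 79; low deductible gives 76 − 9 = 67. Stays. ✓
Risky: high deductible gives 85 − 41 = 44; low deductible gives 76 − 8 = 68. Deviates. ✗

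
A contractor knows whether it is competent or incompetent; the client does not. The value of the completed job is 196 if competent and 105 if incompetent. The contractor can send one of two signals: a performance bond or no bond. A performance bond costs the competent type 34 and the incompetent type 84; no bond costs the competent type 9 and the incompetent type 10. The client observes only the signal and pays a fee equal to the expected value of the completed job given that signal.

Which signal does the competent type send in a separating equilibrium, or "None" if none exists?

Try competent → bond, incompetent → no bond:
  If types separate, bond earns payment 196 and no bond earns 105.
  Competent: bond gives 196 − 34 = 162; no bond gives 105 − 9 = 96. No deviation. ✓
  Incompetent: no bond gives 105 − 10 = 95; bond gives 196 − 84 = 112. Would deviate. ✗
Try competent → no bond, incompetent → bond:
  If types separate, no bond earns payment 196 and bond earns 105.
  Competent: no bond gives 196 − 9 = 187; bond gives 105 − 34 = 71. No deviation. ✓
  Incompetent: bond gives 105 − 84 = 21; no bond gives 196 − 10 = 186. Would deviate. ✗
Neither assignment is incentive-compatible.

None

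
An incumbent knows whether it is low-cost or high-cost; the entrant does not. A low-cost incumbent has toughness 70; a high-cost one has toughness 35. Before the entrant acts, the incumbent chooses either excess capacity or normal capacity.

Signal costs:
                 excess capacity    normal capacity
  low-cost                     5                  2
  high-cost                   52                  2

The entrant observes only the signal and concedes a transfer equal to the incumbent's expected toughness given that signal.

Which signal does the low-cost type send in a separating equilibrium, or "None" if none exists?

excess capacity

Try low-cost → excess capacity, high-cost → normal capacity:
  Under separation the entrant infers type exactly: excess capacity → low-cost (pays 70), normal capacity → high-cost (pays 35).
  Low-cost: excess capacity gives 70 − 5 = 65; normal capacity gives 35 − 2 = 33. No deviation. ✓
  High-cost: normal capacity gives 35 − 2 = 33; excess capacity gives 70 − 52 = 18. No deviation. ✓
Both hold — the low-cost type sends excess capacity.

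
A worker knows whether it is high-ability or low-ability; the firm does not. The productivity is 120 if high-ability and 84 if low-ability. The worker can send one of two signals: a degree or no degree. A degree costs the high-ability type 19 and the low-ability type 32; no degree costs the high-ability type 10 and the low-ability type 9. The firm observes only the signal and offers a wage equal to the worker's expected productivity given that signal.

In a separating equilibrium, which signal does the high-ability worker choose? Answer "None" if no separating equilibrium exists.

None

Try high-ability → degree, low-ability → no degree:
  If types separate, degree earns payment 120 and no degree earns 84.
  High-ability: degree gives 120 − 19 = 101; no degree gives 84 − 10 = 74. No deviation. ✓
  Low-ability: no degree gives 84 − 9 = 75; degree gives 120 − 32 = 88. Would deviate. ✗
Try high-ability → no degree, low-ability → degree:
  If types separate, no degree earns payment 120 and degree earns 84.
  High-ability: no degree gives 120 − 10 = 110; degree gives 84 − 19 = 65. No deviation. ✓
  Low-ability: degree gives 84 − 32 = 52; no degree gives 120 − 9 = 111. Would deviate. ✗
Neither assignment is incentive-compatible.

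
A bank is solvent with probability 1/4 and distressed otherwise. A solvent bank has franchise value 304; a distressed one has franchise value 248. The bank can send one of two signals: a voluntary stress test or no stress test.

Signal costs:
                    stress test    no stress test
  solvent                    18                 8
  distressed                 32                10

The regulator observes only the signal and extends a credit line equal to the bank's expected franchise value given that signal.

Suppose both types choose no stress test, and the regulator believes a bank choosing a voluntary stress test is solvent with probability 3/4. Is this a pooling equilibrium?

On the equilibrium path (no stress test) the regulator holds the prior 1/4 and pays 1/4·304 + 3/4·248 = 262. Off-path (stress test) belief 3/4 gives 3/4·304 + 1/4·248 = 290.
Solvent: no stress test gives 262 − 8 = 254; stress test gives 290 − 18 = 272. Deviates. ✗
Distressed: no stress test gives 262 − 10 = 252; stress test gives 290 − 32 = 258. Deviates. ✗

No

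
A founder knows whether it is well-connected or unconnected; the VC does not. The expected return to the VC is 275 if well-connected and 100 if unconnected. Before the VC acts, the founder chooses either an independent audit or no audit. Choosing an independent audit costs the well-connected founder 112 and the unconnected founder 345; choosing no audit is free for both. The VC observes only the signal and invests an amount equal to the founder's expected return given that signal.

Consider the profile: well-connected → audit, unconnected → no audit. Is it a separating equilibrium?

Yes

Under separation the VC infers type exactly: audit → well-connected (pays 275), no audit → unconnected (pays 100).
Well-connected: audit gives 275 − 112 = 163; no audit gives 100 − 0 = 100. No deviation. ✓
Unconnected: no audit gives 100 − 0 = 100; audit gives 275 − 345 = -70. No deviation. ✓
Both incentive constraints hold.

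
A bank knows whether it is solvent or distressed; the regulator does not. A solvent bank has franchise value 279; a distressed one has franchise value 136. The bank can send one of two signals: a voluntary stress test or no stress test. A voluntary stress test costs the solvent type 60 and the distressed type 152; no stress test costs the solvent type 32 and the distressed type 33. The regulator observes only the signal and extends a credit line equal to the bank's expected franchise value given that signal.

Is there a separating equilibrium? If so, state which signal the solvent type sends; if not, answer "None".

Try solvent → stress test, distressed → no stress test:
  If types separate, stress test earns payment 279 and no stress test earns 136.
  Solvent: stress test gives 279 − 60 = 219; no stress test gives 136 − 32 = 104. No deviation. ✓
  Distressed: no stress test gives 136 − 33 = 103; stress test gives 279 − 152 = 127. Would deviate. ✗
Try solvent → no stress test, distressed → stress test:
  If types separate, no stress test earns payment 279 and stress test earns 136.
  Solvent: no stress test gives 279 − 32 = 247; stress test gives 136 − 60 = 76. No deviation. ✓
  Distressed: stress test gives 136 − 152 = -16; no stress test gives 279 − 33 = 246. Would deviate. ✗
Neither assignment is incentive-compatible.

None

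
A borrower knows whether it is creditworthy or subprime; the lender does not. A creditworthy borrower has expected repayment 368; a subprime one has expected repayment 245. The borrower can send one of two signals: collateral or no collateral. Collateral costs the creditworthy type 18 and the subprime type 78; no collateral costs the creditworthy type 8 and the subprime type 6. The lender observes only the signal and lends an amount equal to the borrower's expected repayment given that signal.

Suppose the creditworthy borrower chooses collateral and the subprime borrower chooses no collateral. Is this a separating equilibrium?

Under separation the lender infers type exactly: collateral → creditworthy (pays 368), no collateral → subprime (pays 245).
Creditworthy: collateral gives 368 − 18 = 350; no collateral gives 245 − 8 = 237. No deviation. ✓
Subprime: no collateral gives 245 − 6 = 239; collateral gives 368 − 78 = 290. Would deviate. ✗

No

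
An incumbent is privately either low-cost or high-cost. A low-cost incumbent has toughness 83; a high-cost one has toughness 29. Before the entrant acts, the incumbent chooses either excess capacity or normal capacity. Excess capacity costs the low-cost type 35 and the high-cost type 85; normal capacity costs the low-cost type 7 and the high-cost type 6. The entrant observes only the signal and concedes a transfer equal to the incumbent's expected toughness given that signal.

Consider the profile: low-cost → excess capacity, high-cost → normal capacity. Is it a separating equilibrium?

Under separation the entrant infers type exactly: excess capacity → low-cost (pays 83), normal capacity → high-cost (pays 29).
Low-cost: excess capacity gives 83 − 35 = 48; normal capacity gives 29 − 7 = 22. No deviation. ✓
High-cost: normal capacity gives 29 − 6 = 23; excess capacity gives 83 − 85 = -2. No deviation. ✓
Neither type gains from mimicking the other.

Yes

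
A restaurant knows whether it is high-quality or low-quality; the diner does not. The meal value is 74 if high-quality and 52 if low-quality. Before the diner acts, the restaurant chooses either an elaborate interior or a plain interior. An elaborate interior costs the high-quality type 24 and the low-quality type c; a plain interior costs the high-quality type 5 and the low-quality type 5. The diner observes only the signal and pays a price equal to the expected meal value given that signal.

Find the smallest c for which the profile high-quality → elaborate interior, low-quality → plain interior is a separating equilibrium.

Under separation: elaborate interior → high-quality (pays 74); plain interior → low-quality (pays 52).
High-quality: 74 − 24 = 50 ≥ 52 − 5 = 47. Holds regardless of c. ✓
Low-quality: 52 − 5 ≥ 74 − c, so c ≥ 74 − 47 = 27.

27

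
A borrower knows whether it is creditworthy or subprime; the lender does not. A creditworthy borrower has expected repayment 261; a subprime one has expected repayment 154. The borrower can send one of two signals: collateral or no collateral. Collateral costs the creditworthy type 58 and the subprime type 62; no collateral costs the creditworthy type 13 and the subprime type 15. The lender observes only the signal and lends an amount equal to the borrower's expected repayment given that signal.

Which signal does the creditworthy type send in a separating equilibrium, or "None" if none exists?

None

Try creditworthy → collateral, subprime → no collateral:
  Under separation the lender infers type exactly: collateral → creditworthy (pays 261), no collateral → subprime (pays 154).
  Creditworthy: collateral gives 261 − 58 = 203; no collateral gives 154 − 13 = 141. No deviation. ✓
  Subprime: no collateral gives 154 − 15 = 139; collateral gives 261 − 62 = 199. Would deviate. ✗
Try creditworthy → no collateral, subprime → collateral:
  Under separation the lender infers type exactly: no collateral → creditworthy (pays 261), collateral → subprime (pays 154).
  Creditworthy: no collateral gives 261 − 13 = 248; collateral gives 154 − 58 = 96. No deviation. ✓
  Subprime: collateral gives 154 − 62 = 92; no collateral gives 261 − 15 = 246. Would deviate. ✗
Neither assignment is incentive-compatible.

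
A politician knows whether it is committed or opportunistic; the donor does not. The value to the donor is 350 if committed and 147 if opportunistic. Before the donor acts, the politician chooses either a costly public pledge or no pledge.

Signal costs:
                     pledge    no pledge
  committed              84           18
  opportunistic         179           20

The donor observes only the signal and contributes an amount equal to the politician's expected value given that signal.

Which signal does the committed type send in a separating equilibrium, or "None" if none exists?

None

Try committed → pledge, opportunistic → no pledge:
  If types separate, pledge earns payment 350 and no pledge earns 147.
  Committed: pledge gives 350 − 84 = 266; no pledge gives 147 − 18 = 129. No deviation. ✓
  Opportunistic: no pledge gives 147 − 20 = 127; pledge gives 350 − 179 = 171. Would deviate. ✗
Try committed → no pledge, opportunistic → pledge:
  If types separate, no pledge earns payment 350 and pledge earns 147.
  Committed: no pledge gives 350 − 18 = 332; pledge gives 147 − 84 = 63. No deviation. ✓
  Opportunistic: pledge gives 147 − 179 = -32; no pledge gives 350 − 20 = 330. Would deviate. ✗
Neither assignment is incentive-compatible.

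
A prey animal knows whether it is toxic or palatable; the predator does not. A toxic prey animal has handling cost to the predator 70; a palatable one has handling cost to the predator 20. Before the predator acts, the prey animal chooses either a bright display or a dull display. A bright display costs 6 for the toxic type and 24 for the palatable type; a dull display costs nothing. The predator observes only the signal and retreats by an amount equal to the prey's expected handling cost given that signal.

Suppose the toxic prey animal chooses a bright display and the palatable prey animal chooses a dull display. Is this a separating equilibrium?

No

If types separate, bright display earns payment 70 and dull display earns 20.
Toxic: bright display gives 70 − 6 = 64; dull display gives 20 − 0 = 20. No deviation. ✓
Palatable: dull display gives 20 − 0 = 20; bright display gives 70 − 24 = 46. Would deviate. ✗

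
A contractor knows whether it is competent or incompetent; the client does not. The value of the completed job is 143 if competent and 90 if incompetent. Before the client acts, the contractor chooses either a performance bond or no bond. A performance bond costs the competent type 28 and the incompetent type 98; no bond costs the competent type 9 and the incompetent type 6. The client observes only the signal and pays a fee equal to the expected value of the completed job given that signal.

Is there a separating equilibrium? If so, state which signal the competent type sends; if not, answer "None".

bond

Try competent → bond, incompetent → no bond:
  If types separate, bond earns payment 143 and no bond earns 90.
  Competent: bond gives 143 − 28 = 115; no bond gives 90 − 9 = 81. No deviation. ✓
  Incompetent: no bond gives 90 − 6 = 84; bond gives 143 − 98 = 45. No deviation. ✓
Both hold — the competent type sends bond.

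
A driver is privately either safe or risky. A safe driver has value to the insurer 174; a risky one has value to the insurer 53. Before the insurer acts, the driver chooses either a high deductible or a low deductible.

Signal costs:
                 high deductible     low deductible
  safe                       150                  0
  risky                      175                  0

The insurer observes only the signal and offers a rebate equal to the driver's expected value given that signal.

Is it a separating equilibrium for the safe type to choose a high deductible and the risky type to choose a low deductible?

Under separation the insurer infers type exactly: high deductible → safe (pays 174), low deductible → risky (pays 53).
Safe: high deductible gives 174 − 150 = 24; low deductible gives 53 − 0 = 53. Would deviate. ✗
Risky: low deductible gives 53 − 0 = 53; high deductible gives 174 − 175 = -1. No deviation. ✓

No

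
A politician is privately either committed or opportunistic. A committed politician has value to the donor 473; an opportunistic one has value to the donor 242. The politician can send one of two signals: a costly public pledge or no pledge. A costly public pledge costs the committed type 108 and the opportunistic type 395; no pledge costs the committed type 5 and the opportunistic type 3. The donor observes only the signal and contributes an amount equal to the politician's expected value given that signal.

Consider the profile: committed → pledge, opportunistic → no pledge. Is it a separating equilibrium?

If types separate, pledge earns payment 473 and no pledge earns 242.
Committed: pledge gives 473 − 108 = 365; no pledge gives 242 − 5 = 237. No deviation. ✓
Opportunistic: no pledge gives 242 − 3 = 239; pledge gives 473 − 395 = 78. No deviation. ✓
Both incentive constraints hold.

Yes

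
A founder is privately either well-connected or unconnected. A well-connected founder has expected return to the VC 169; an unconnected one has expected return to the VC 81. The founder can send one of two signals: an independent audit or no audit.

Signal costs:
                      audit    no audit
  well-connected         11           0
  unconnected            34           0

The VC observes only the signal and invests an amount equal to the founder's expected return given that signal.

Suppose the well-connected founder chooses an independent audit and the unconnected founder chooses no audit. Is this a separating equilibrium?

Under separation the VC infers type exactly: audit → well-connected (pays 169), no audit → unconnected (pays 81).
Well-connected: audit gives 169 − 11 = 158; no audit gives 81 − 0 = 81. No deviation. ✓
Unconnected: no audit gives 81 − 0 = 81; audit gives 169 − 34 = 135. Would deviate. ✗

No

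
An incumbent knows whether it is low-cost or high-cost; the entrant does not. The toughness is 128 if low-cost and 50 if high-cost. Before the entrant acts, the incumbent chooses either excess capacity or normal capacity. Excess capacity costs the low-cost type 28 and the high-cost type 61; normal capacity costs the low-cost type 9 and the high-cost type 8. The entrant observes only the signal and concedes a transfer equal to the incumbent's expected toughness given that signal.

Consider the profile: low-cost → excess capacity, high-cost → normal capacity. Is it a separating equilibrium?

If types separate, excess capacity earns payment 128 and normal capacity earns 50.
Low-cost: excess capacity gives 128 − 28 = 100; normal capacity gives 50 − 9 = 41. No deviation. ✓
High-cost: normal capacity gives 50 − 8 = 42; excess capacity gives 128 − 61 = 67. Would deviate. ✗

No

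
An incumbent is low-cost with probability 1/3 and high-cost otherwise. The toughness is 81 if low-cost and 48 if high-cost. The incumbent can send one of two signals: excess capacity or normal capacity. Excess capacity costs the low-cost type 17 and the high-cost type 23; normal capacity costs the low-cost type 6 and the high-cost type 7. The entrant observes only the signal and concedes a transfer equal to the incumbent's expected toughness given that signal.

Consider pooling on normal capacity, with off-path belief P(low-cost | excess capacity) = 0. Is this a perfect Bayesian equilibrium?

At the pooled signal (normal capacity) the entrant holds the prior 1/3 and pays 1/3·81 + 2/3·48 = 59. Off-path (excess capacity) belief 0 gives 0·81 + 1·48 = 48.
Low-cost: normal capacity gives 59 − 6 = 53; excess capacity gives 48 − 17 = 31. Stays. ✓
High-cost: normal capacity gives 59 − 7 = 52; excess capacity gives 48 − 23 = 25. Stays. ✓

Yes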